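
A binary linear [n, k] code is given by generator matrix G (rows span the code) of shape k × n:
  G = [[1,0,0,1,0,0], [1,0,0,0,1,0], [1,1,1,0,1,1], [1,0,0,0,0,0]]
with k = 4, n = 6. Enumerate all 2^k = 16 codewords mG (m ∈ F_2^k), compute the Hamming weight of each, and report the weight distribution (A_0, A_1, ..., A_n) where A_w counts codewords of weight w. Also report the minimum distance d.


Weight distribution: A_0 = 1, A_1 = 3, A_2 = 3, A_3 = 2, A_4 = 3, A_5 = 3, A_6 = 1. Minimum distance d = 1.

Enumerate all 2^4 = 16 messages m ∈ F_2^4.
For each, compute codeword c = mG in F_2^6, then tally its weight.
  m = 0000 → c = 000000, weight = 0.
  m = 1000 → c = 100100, weight = 2.
  m = 0100 → c = 100010, weight = 2.
  m = 1100 → c = 000110, weight = 2.
  m = 0010 → c = 111011, weight = 5.
  m = 1010 → c = 011111, weight = 5.
  m = 0110 → c = 011001, weight = 3.
  m = 1110 → c = 111101, weight = 5.
  m = 0001 → c = 100000, weight = 1.
  m = 1001 → c = 000100, weight = 1.
  m = 0101 → c = 000010, weight = 1.
  m = 1101 → c = 100110, weight = 3.
  m = 0011 → c = 011011, weight = 4.
  m = 1011 → c = 111111, weight = 6.
  m = 0111 → c = 111001, weight = 4.
  m = 1111 → c = 011101, weight = 4.
Tally weights:
  weight 0: 1 codewords.
  weight 1: 3 codewords.
  weight 2: 3 codewords.
  weight 3: 2 codewords.
  weight 4: 3 codewords.
  weight 5: 3 codewords.
  weight 6: 1 codewords.
Minimum distance d = smallest w > 0 with A_w > 0 = 1.
Sanity: Σ A_w = 16 = 2^4 = 16 ✓.


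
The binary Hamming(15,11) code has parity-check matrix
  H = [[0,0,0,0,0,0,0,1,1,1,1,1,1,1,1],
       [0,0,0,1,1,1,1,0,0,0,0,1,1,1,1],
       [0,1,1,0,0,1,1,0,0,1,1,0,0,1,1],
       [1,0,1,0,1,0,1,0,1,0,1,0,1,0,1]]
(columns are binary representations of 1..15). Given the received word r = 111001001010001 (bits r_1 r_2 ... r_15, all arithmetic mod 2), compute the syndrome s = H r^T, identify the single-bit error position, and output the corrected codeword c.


s = (1, 0, 1, 1)^T, error position = 11, corrected codeword c = 111001001000001

Compute s = H r^T mod 2 one row at a time:
  s_1 = 0 + 1 + 0 + 1 + 0 + 0 + 0 + 1 = 3 ≡ 1 (mod 2).
  s_2 = 0 + 0 + 1 + 0 + 0 + 0 + 0 + 1 = 2 ≡ 0 (mod 2).
  s_3 = 1 + 1 + 1 + 0 + 0 + 1 + 0 + 1 = 5 ≡ 1 (mod 2).
  s_4 = 1 + 1 + 0 + 0 + 1 + 1 + 0 + 1 = 5 ≡ 1 (mod 2).
s = (1, 0, 1, 1)^T — this equals column 11 of H (binary 1011), so error is at position 11.
Correct: flip bit 11 of r = 111001001010001 to get c = 111001001000001.


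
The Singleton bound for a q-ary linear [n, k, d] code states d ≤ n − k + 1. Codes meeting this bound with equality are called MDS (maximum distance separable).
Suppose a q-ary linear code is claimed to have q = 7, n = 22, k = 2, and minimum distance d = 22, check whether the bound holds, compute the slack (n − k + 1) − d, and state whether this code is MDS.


Singleton RHS = n − k + 1 = 21, slack = -1, bound violated (no such code; not MDS).

Singleton bound: d ≤ n − k + 1.
Here n = 22, k = 2, so n − k + 1 = 21.
Given d = 22, check d ≤ 21: NO.
Slack = (n − k + 1) − d = -1.
The slack is negative: d = 22 exceeds n − k + 1 = 21 by 1, so the Singleton bound is violated and no linear [22, 2, 22]_7 code can exist. In particular it is not MDS (MDS requires d = n − k + 1 exactly).
Description: the claimed parameters are [22, 2, 22]_7; such a code would be impossible (violates the Singleton bound).


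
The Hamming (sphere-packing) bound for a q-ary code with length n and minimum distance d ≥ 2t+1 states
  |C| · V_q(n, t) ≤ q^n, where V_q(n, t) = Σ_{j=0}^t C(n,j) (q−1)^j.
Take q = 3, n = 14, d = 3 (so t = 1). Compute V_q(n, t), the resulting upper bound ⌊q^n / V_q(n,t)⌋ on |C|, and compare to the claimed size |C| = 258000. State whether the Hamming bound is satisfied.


V_q(n, t) = 29, q^n = 4782969, Hamming bound = 164929, |C| = 258000 > bound (violated).

Step 1: Compute V_q(n, t) = Σ_{j=0}^1 C(n, j) (q−1)^j.
  j = 0: C(14,0)·(2)^0 = 1·1 = 1.
  j = 1: C(14,1)·(2)^1 = 14·2 = 28.
  V_q(n, t) = 1 + 28 = 29.
Step 2: q^n = 3^14 = 4782969.
Step 3: Hamming bound ⌊q^n / V_q(n,t)⌋ = ⌊4782969/29⌋ = 164929.
Step 4: Compare |C| = 258000 to 164929: violated.
The claimed |C| lies above the Hamming bound, so no 3-ary code of length 14 with d ≥ 3 can have 258000 codewords.


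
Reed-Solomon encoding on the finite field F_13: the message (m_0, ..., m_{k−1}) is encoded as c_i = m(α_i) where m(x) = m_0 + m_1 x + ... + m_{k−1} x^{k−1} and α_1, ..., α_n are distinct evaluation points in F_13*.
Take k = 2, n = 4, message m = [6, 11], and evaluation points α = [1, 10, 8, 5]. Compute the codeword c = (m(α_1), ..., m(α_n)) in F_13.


c = [4, 12, 3, 9]

Message polynomial: m(x) = 6 + 11·x (mod 13).
For each evaluation point α_i, compute m(α_i) mod 13:
  α_1 = 1: Horner steps 11 → 4, so m(1) = 4.
  α_2 = 10: Horner steps 11 → 12, so m(10) = 12.
  α_3 = 8: Horner steps 11 → 3, so m(8) = 3.
  α_4 = 5: Horner steps 11 → 9, so m(5) = 9.
Codeword c = [4, 12, 3, 9] ∈ F_13^4.


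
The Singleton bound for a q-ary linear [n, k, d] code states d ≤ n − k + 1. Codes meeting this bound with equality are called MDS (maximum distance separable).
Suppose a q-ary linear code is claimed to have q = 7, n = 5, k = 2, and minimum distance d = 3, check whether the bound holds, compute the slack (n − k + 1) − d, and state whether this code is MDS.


Singleton RHS = n − k + 1 = 4, slack = 1, bound satisfied, not MDS.

Singleton bound: d ≤ n − k + 1.
Here n = 5, k = 2, so n − k + 1 = 4.
Given d = 3, check d ≤ 4: YES.
Slack = (n − k + 1) − d = 1.
The code is NOT MDS (slack = 1 > 0).
Description: the claimed parameters are [5, 2, 3]_7; such a code would be non-MDS.


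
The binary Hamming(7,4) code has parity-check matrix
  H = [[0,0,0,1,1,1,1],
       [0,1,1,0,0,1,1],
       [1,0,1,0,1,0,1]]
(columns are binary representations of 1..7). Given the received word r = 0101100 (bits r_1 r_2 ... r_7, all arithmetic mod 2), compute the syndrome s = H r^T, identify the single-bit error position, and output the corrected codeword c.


s = (0, 1, 1)^T, error position = 3, corrected codeword c = 0111100

Compute s = H r^T mod 2 one row at a time:
  s_1 = 1 + 1 + 0 + 0 = 2 ≡ 0 (mod 2).
  s_2 = 1 + 0 + 0 + 0 = 1 ≡ 1 (mod 2).
  s_3 = 0 + 0 + 1 + 0 = 1 ≡ 1 (mod 2).
s = (0, 1, 1)^T — this equals column 3 of H (binary 011), so error is at position 3.
Correct: flip bit 3 of r = 0101100 to get c = 0111100.


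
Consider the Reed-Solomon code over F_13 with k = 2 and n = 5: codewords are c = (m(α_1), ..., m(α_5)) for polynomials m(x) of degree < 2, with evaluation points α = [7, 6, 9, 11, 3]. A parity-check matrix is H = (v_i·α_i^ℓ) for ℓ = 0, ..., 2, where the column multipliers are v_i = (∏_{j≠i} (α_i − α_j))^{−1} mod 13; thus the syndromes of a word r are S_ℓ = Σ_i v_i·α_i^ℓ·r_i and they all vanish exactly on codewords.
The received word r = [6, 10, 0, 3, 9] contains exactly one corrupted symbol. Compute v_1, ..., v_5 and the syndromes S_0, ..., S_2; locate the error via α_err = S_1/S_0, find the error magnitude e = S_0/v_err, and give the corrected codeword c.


S = (9, 3, 1), error at position 3, error magnitude e = 2, c = [6, 10, 11, 3, 9].

Step 1: column multipliers v_i = (∏_{j≠i}(α_i − α_j))^{−1} mod 13.
  i = 1 (α = 7): (7−6)(7−9)(7−11)(7−3) = 1·(−2)·(−4)·4 = 32 ≡ 6, so v_1 = 6^{−1} = 11 (mod 13).
  i = 2 (α = 6): (6−7)(6−9)(6−11)(6−3) = (−1)·(−3)·(−5)·3 = −45 ≡ 7, so v_2 = 7^{−1} = 2 (mod 13).
  i = 3 (α = 9): (9−7)(9−6)(9−11)(9−3) = 2·3·(−2)·6 = −72 ≡ 6, so v_3 = 6^{−1} = 11 (mod 13).
  i = 4 (α = 11): (11−7)(11−6)(11−9)(11−3) = 4·5·2·8 = 320 ≡ 8, so v_4 = 8^{−1} = 5 (mod 13).
  i = 5 (α = 3): (3−7)(3−6)(3−9)(3−11) = (−4)·(−3)·(−6)·(−8) = 576 ≡ 4, so v_5 = 4^{−1} = 10 (mod 13).
  v = [11, 2, 11, 5, 10].
Step 2: syndromes of r = [6, 10, 0, 3, 9] (all sums mod 13).
  S_0 = Σ v_i r_i = 11·6 + 2·10 + 11·0 + 5·3 + 10·9 = 191 ≡ 9.
  S_1 = Σ v_i α_i r_i = 11·7·6 + 2·6·10 + 11·9·0 + 5·11·3 + 10·3·9 = 1017 ≡ 3.
  α_i^2 mod 13 = [10, 10, 3, 4, 9].
  S_2 = Σ v_i α_i^2 r_i = 11·10·6 + 2·10·10 + 11·3·0 + 5·4·3 + 10·9·9 = 1730 ≡ 1.
  S = (9, 3, 1) ≠ 0, so r is not a codeword (an error is present).
Step 3: locate the error. For a single error e at position i, S_ℓ = v_i·e·α_i^ℓ, so α_err = S_1/S_0.
  S_0^{−1} = 9^{−1} = 3 (mod 13), so α_err = 3·3 = 9 ≡ 9 = α_3. Error position i = 3.
  Consistency check: S_2/S_1 = 1·9 = 9 ≡ 9 = α_err ✓ (single-error assumption holds).
Step 4: error magnitude e = S_0/v_3 = S_0·∏_{j≠3}(α_3 − α_j) = 9·6 = 54 ≡ 2 (mod 13).
Step 5: correct position 3: c_3 = r_3 − e = 0 − 2 ≡ 11 (mod 13). Hence c = [6, 10, 11, 3, 9].
  Check: interpolating c through the α_i gives m(x) = 8 + 9·x (degree < 2) with m(α_i) = c_i for every i, so c is indeed a codeword.


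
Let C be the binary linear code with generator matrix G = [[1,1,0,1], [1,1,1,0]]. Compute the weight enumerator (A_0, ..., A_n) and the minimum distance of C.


Weight distribution: A_0 = 1, A_2 = 1, A_3 = 2. Minimum distance d = 2.

Enumerate all 2^2 = 4 messages m ∈ F_2^2.
For each, compute codeword c = mG in F_2^4, then tally its weight.
  m = 00 → c = 0000, weight = 0.
  m = 10 → c = 1101, weight = 3.
  m = 01 → c = 1110, weight = 3.
  m = 11 → c = 0011, weight = 2.
Tally weights:
  weight 0: 1 codewords.
  weight 2: 1 codewords.
  weight 3: 2 codewords.
Minimum distance d = smallest w > 0 with A_w > 0 = 2.
Sanity: Σ A_w = 4 = 2^2 = 4 ✓.


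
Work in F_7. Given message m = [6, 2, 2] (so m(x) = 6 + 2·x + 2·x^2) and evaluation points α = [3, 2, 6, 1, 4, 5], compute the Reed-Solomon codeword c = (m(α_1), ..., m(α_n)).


c = [2, 4, 6, 3, 4, 3]

Message polynomial: m(x) = 6 + 2·x + 2·x^2 (mod 7).
For each evaluation point α_i, compute m(α_i) mod 7:
  α_1 = 3: Horner steps 2 → 1 → 2, so m(3) = 2.
  α_2 = 2: Horner steps 2 → 6 → 4, so m(2) = 4.
  α_3 = 6: Horner steps 2 → 0 → 6, so m(6) = 6.
  α_4 = 1: Horner steps 2 → 4 → 3, so m(1) = 3.
  α_5 = 4: Horner steps 2 → 3 → 4, so m(4) = 4.
  α_6 = 5: Horner steps 2 → 5 → 3, so m(5) = 3.
Codeword c = [2, 4, 6, 3, 4, 3] ∈ F_7^6.


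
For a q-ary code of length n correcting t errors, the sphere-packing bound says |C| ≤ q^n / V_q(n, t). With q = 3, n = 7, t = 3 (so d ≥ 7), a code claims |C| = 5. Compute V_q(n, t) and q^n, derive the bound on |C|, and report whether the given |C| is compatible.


V_q(n, t) = 379, q^n = 2187, Hamming bound = 5, |C| = 5 ≤ bound (satisfied).

Step 1: Compute V_q(n, t) = Σ_{j=0}^3 C(n, j) (q−1)^j.
  j = 0: C(7,0)·(2)^0 = 1·1 = 1.
  j = 1: C(7,1)·(2)^1 = 7·2 = 14.
  j = 2: C(7,2)·(2)^2 = 21·4 = 84.
  j = 3: C(7,3)·(2)^3 = 35·8 = 280.
  V_q(n, t) = 1 + 14 + 84 + 280 = 379.
Step 2: q^n = 3^7 = 2187.
Step 3: Hamming bound ⌊q^n / V_q(n,t)⌋ = ⌊2187/379⌋ = 5.
Step 4: Compare |C| = 5 to 5: satisfied.
The claimed |C| lies at the Hamming bound (tight).


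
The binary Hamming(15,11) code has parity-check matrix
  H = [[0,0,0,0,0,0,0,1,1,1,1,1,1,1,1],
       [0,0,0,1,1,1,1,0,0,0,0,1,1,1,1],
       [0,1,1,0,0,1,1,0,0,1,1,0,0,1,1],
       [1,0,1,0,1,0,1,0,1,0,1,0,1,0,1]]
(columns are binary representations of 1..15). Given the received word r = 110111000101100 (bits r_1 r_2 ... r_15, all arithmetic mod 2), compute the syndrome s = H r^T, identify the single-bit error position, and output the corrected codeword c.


s = (1, 1, 1, 1)^T, error position = 15, corrected codeword c = 110111000101101

Compute s = H r^T mod 2 one row at a time:
  s_1 = 0 + 0 + 1 + 0 + 1 + 1 + 0 + 0 = 3 ≡ 1 (mod 2).
  s_2 = 1 + 1 + 1 + 0 + 1 + 1 + 0 + 0 = 5 ≡ 1 (mod 2).
  s_3 = 1 + 0 + 1 + 0 + 1 + 0 + 0 + 0 = 3 ≡ 1 (mod 2).
  s_4 = 1 + 0 + 1 + 0 + 0 + 0 + 1 + 0 = 3 ≡ 1 (mod 2).
s = (1, 1, 1, 1)^T — this equals column 15 of H (binary 1111), so error is at position 15.
Correct: flip bit 15 of r = 110111000101100 to get c = 110111000101101.


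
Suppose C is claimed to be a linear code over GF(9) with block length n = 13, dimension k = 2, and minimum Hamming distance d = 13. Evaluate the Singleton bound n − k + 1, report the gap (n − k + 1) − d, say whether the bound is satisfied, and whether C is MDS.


Singleton RHS = n − k + 1 = 12, slack = -1, bound violated (no such code; not MDS).

Singleton bound: d ≤ n − k + 1.
Here n = 13, k = 2, so n − k + 1 = 12.
Given d = 13, check d ≤ 12: NO.
Slack = (n − k + 1) − d = -1.
The slack is negative: d = 13 exceeds n − k + 1 = 12 by 1, so the Singleton bound is violated and no linear [13, 2, 13]_9 code can exist. In particular it is not MDS (MDS requires d = n − k + 1 exactly).
Description: the claimed parameters are [13, 2, 13]_9; such a code would be impossible (violates the Singleton bound).


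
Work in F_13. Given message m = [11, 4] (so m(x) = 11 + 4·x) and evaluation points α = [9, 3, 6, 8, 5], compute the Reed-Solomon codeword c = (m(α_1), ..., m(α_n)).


c = [8, 10, 9, 4, 5]

Message polynomial: m(x) = 11 + 4·x (mod 13).
For each evaluation point α_i, compute m(α_i) mod 13:
  α_1 = 9: Horner steps 4 → 8, so m(9) = 8.
  α_2 = 3: Horner steps 4 → 10, so m(3) = 10.
  α_3 = 6: Horner steps 4 → 9, so m(6) = 9.
  α_4 = 8: Horner steps 4 → 4, so m(8) = 4.
  α_5 = 5: Horner steps 4 → 5, so m(5) = 5.
Codeword c = [8, 10, 9, 4, 5] ∈ F_13^5.


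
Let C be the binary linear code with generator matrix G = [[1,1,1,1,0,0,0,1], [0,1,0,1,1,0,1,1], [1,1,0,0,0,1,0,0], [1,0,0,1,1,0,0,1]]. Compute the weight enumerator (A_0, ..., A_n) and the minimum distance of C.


Weight distribution: A_0 = 1, A_2 = 1, A_3 = 3, A_4 = 5, A_5 = 4, A_6 = 1, A_7 = 1. Minimum distance d = 2.

Enumerate all 2^4 = 16 messages m ∈ F_2^4.
For each, compute codeword c = mG in F_2^8, then tally its weight.
  m = 0000 → c = 00000000, weight = 0.
  m = 1000 → c = 11110001, weight = 5.
  m = 0100 → c = 01011011, weight = 5.
  m = 1100 → c = 10101010, weight = 4.
  m = 0010 → c = 11000100, weight = 3.
  m = 1010 → c = 00110101, weight = 4.
  m = 0110 → c = 10011111, weight = 6.
  m = 1110 → c = 01101110, weight = 5.
  m = 0001 → c = 10011001, weight = 4.
  m = 1001 → c = 01101000, weight = 3.
  m = 0101 → c = 11000010, weight = 3.
  m = 1101 → c = 00110011, weight = 4.
  m = 0011 → c = 01011101, weight = 5.
  m = 1011 → c = 10101100, weight = 4.
  m = 0111 → c = 00000110, weight = 2.
  m = 1111 → c = 11110111, weight = 7.
Tally weights:
  weight 0: 1 codewords.
  weight 2: 1 codewords.
  weight 3: 3 codewords.
  weight 4: 5 codewords.
  weight 5: 4 codewords.
  weight 6: 1 codewords.
  weight 7: 1 codewords.
Minimum distance d = smallest w > 0 with A_w > 0 = 2.
Sanity: Σ A_w = 16 = 2^4 = 16 ✓.


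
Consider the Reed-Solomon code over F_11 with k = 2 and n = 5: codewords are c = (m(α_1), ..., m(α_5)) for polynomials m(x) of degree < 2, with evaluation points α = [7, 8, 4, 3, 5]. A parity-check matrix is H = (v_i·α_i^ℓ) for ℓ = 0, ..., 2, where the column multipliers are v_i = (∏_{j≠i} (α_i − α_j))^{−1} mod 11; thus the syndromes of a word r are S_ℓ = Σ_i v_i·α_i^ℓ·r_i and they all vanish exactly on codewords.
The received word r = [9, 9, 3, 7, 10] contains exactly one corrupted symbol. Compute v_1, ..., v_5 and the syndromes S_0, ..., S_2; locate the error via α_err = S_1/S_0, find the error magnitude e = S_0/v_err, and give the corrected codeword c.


S = (2, 3, 10), error at position 1, error magnitude e = 7, c = [2, 9, 3, 7, 10].

Step 1: column multipliers v_i = (∏_{j≠i}(α_i − α_j))^{−1} mod 11.
  i = 1 (α = 7): (7−8)(7−4)(7−3)(7−5) = (−1)·3·4·2 = −24 ≡ 9, so v_1 = 9^{−1} = 5 (mod 11).
  i = 2 (α = 8): (8−7)(8−4)(8−3)(8−5) = 1·4·5·3 = 60 ≡ 5, so v_2 = 5^{−1} = 9 (mod 11).
  i = 3 (α = 4): (4−7)(4−8)(4−3)(4−5) = (−3)·(−4)·1·(−1) = −12 ≡ 10, so v_3 = 10^{−1} = 10 (mod 11).
  i = 4 (α = 3): (3−7)(3−8)(3−4)(3−5) = (−4)·(−5)·(−1)·(−2) = 40 ≡ 7, so v_4 = 7^{−1} = 8 (mod 11).
  i = 5 (α = 5): (5−7)(5−8)(5−4)(5−3) = (−2)·(−3)·1·2 = 12 ≡ 1, so v_5 = 1^{−1} = 1 (mod 11).
  v = [5, 9, 10, 8, 1].
Step 2: syndromes of r = [9, 9, 3, 7, 10] (all sums mod 11).
  S_0 = Σ v_i r_i = 5·9 + 9·9 + 10·3 + 8·7 + 1·10 = 222 ≡ 2.
  S_1 = Σ v_i α_i r_i = 5·7·9 + 9·8·9 + 10·4·3 + 8·3·7 + 1·5·10 = 1301 ≡ 3.
  α_i^2 mod 11 = [5, 9, 5, 9, 3].
  S_2 = Σ v_i α_i^2 r_i = 5·5·9 + 9·9·9 + 10·5·3 + 8·9·7 + 1·3·10 = 1638 ≡ 10.
  S = (2, 3, 10) ≠ 0, so r is not a codeword (an error is present).
Step 3: locate the error. For a single error e at position i, S_ℓ = v_i·e·α_i^ℓ, so α_err = S_1/S_0.
  S_0^{−1} = 2^{−1} = 6 (mod 11), so α_err = 3·6 = 18 ≡ 7 = α_1. Error position i = 1.
  Consistency check: S_2/S_1 = 10·4 = 40 ≡ 7 = α_err ✓ (single-error assumption holds).
Step 4: error magnitude e = S_0/v_1 = S_0·∏_{j≠1}(α_1 − α_j) = 2·9 = 18 ≡ 7 (mod 11).
Step 5: correct position 1: c_1 = r_1 − e = 9 − 7 ≡ 2 (mod 11). Hence c = [2, 9, 3, 7, 10].
  Check: interpolating c through the α_i gives m(x) = 8 + 7·x (degree < 2) with m(α_i) = c_i for every i, so c is indeed a codeword.


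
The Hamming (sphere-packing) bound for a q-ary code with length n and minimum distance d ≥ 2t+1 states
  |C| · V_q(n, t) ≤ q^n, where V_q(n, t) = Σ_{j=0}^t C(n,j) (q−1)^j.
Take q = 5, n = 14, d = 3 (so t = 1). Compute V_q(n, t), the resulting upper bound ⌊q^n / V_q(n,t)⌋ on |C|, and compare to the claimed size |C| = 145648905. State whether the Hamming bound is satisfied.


V_q(n, t) = 57, q^n = 6103515625, Hamming bound = 107079221, |C| = 145648905 > bound (violated).

Step 1: Compute V_q(n, t) = Σ_{j=0}^1 C(n, j) (q−1)^j.
  j = 0: C(14,0)·(4)^0 = 1·1 = 1.
  j = 1: C(14,1)·(4)^1 = 14·4 = 56.
  V_q(n, t) = 1 + 56 = 57.
Step 2: q^n = 5^14 = 6103515625.
Step 3: Hamming bound ⌊q^n / V_q(n,t)⌋ = ⌊6103515625/57⌋ = 107079221.
Step 4: Compare |C| = 145648905 to 107079221: violated.
The claimed |C| lies above the Hamming bound, so no 5-ary code of length 14 with d ≥ 3 can have 145648905 codewords.


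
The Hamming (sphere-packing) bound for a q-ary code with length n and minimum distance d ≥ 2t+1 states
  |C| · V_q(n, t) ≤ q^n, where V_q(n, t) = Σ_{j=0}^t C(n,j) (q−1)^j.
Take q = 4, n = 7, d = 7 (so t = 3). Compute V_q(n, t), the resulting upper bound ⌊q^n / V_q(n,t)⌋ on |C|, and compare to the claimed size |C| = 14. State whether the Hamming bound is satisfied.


V_q(n, t) = 1156, q^n = 16384, Hamming bound = 14, |C| = 14 ≤ bound (satisfied).

Step 1: Compute V_q(n, t) = Σ_{j=0}^3 C(n, j) (q−1)^j.
  j = 0: C(7,0)·(3)^0 = 1·1 = 1.
  j = 1: C(7,1)·(3)^1 = 7·3 = 21.
  j = 2: C(7,2)·(3)^2 = 21·9 = 189.
  j = 3: C(7,3)·(3)^3 = 35·27 = 945.
  V_q(n, t) = 1 + 21 + 189 + 945 = 1156.
Step 2: q^n = 4^7 = 16384.
Step 3: Hamming bound ⌊q^n / V_q(n,t)⌋ = ⌊16384/1156⌋ = 14.
Step 4: Compare |C| = 14 to 14: satisfied.
The claimed |C| lies at the Hamming bound (tight).


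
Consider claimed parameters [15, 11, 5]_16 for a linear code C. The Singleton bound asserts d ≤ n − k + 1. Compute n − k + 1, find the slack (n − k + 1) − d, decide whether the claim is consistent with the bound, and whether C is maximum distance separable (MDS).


Singleton RHS = n − k + 1 = 5, slack = 0, bound satisfied, MDS.

Singleton bound: d ≤ n − k + 1.
Here n = 15, k = 11, so n − k + 1 = 5.
Given d = 5, check d ≤ 5: YES.
Slack = (n − k + 1) − d = 0.
The code is MDS (slack = 0).
Description: the claimed parameters are [15, 11, 5]_16; such a code would be MDS (meets Singleton bound).


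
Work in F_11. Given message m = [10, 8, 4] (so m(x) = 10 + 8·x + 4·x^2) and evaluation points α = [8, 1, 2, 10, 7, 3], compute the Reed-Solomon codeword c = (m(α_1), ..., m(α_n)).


c = [0, 0, 9, 6, 9, 4]

Message polynomial: m(x) = 10 + 8·x + 4·x^2 (mod 11).
For each evaluation point α_i, compute m(α_i) mod 11:
  α_1 = 8: Horner steps 4 → 7 → 0, so m(8) = 0.
  α_2 = 1: Horner steps 4 → 1 → 0, so m(1) = 0.
  α_3 = 2: Horner steps 4 → 5 → 9, so m(2) = 9.
  α_4 = 10: Horner steps 4 → 4 → 6, so m(10) = 6.
  α_5 = 7: Horner steps 4 → 3 → 9, so m(7) = 9.
  α_6 = 3: Horner steps 4 → 9 → 4, so m(3) = 4.
Codeword c = [0, 0, 9, 6, 9, 4] ∈ F_11^6.


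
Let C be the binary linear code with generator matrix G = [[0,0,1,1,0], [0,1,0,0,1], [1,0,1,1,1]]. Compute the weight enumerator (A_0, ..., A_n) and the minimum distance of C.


Weight distribution: A_0 = 1, A_2 = 4, A_4 = 3. Minimum distance d = 2.

Enumerate all 2^3 = 8 messages m ∈ F_2^3.
For each, compute codeword c = mG in F_2^5, then tally its weight.
  m = 000 → c = 00000, weight = 0.
  m = 100 → c = 00110, weight = 2.
  m = 010 → c = 01001, weight = 2.
  m = 110 → c = 01111, weight = 4.
  m = 001 → c = 10111, weight = 4.
  m = 101 → c = 10001, weight = 2.
  m = 011 → c = 11110, weight = 4.
  m = 111 → c = 11000, weight = 2.
Tally weights:
  weight 0: 1 codewords.
  weight 2: 4 codewords.
  weight 4: 3 codewords.
Minimum distance d = smallest w > 0 with A_w > 0 = 2.
Sanity: Σ A_w = 8 = 2^3 = 8 ✓.


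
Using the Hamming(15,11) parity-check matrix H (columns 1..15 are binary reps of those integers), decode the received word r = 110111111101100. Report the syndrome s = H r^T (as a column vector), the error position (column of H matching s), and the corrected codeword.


s = (1, 0, 0, 1)^T, error position = 9, corrected codeword c = 110111110101100

Compute s = H r^T mod 2 one row at a time:
  s_1 = 1 + 1 + 1 + 0 + 1 + 1 + 0 + 0 = 5 ≡ 1 (mod 2).
  s_2 = 1 + 1 + 1 + 1 + 1 + 1 + 0 + 0 = 6 ≡ 0 (mod 2).
  s_3 = 1 + 0 + 1 + 1 + 1 + 0 + 0 + 0 = 4 ≡ 0 (mod 2).
  s_4 = 1 + 0 + 1 + 1 + 1 + 0 + 1 + 0 = 5 ≡ 1 (mod 2).
s = (1, 0, 0, 1)^T — this equals column 9 of H (binary 1001), so error is at position 9.
Correct: flip bit 9 of r = 110111111101100 to get c = 110111110101100.


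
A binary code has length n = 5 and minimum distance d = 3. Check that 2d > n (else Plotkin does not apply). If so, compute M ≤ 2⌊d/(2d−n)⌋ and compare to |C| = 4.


Plotkin bound M ≤ 6; given |C| = 4 ≤ bound (satisfied).

Check applicability: 2d = 6, n = 5.
2d − n = 1 > 0, so Plotkin applies.
Compute d/(2d−n) = 3/1 ≈ 3.0000.
⌊d/(2d−n)⌋ = 3.
Plotkin bound: M ≤ 2·3 = 6.
Given |C| = 4, check: satisfied.
This |C| is below the Plotkin bound.


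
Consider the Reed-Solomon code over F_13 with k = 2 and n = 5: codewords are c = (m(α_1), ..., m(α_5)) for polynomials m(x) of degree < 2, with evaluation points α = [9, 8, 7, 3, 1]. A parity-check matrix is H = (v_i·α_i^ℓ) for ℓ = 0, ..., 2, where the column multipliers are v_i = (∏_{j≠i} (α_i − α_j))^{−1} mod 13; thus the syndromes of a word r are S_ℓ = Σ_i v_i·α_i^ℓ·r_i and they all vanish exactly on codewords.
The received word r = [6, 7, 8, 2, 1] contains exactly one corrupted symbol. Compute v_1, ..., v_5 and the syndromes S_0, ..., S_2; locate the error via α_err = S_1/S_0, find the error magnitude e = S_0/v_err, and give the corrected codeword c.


S = (6, 5, 2), error at position 4, error magnitude e = 3, c = [6, 7, 8, 12, 1].

Step 1: column multipliers v_i = (∏_{j≠i}(α_i − α_j))^{−1} mod 13.
  i = 1 (α = 9): (9−8)(9−7)(9−3)(9−1) = 1·2·6·8 = 96 ≡ 5, so v_1 = 5^{−1} = 8 (mod 13).
  i = 2 (α = 8): (8−9)(8−7)(8−3)(8−1) = (−1)·1·5·7 = −35 ≡ 4, so v_2 = 4^{−1} = 10 (mod 13).
  i = 3 (α = 7): (7−9)(7−8)(7−3)(7−1) = (−2)·(−1)·4·6 = 48 ≡ 9, so v_3 = 9^{−1} = 3 (mod 13).
  i = 4 (α = 3): (3−9)(3−8)(3−7)(3−1) = (−6)·(−5)·(−4)·2 = −240 ≡ 7, so v_4 = 7^{−1} = 2 (mod 13).
  i = 5 (α = 1): (1−9)(1−8)(1−7)(1−3) = (−8)·(−7)·(−6)·(−2) = 672 ≡ 9, so v_5 = 9^{−1} = 3 (mod 13).
  v = [8, 10, 3, 2, 3].
Step 2: syndromes of r = [6, 7, 8, 2, 1] (all sums mod 13).
  S_0 = Σ v_i r_i = 8·6 + 10·7 + 3·8 + 2·2 + 3·1 = 149 ≡ 6.
  S_1 = Σ v_i α_i r_i = 8·9·6 + 10·8·7 + 3·7·8 + 2·3·2 + 3·1·1 = 1175 ≡ 5.
  α_i^2 mod 13 = [3, 12, 10, 9, 1].
  S_2 = Σ v_i α_i^2 r_i = 8·3·6 + 10·12·7 + 3·10·8 + 2·9·2 + 3·1·1 = 1263 ≡ 2.
  S = (6, 5, 2) ≠ 0, so r is not a codeword (an error is present).
Step 3: locate the error. For a single error e at position i, S_ℓ = v_i·e·α_i^ℓ, so α_err = S_1/S_0.
  S_0^{−1} = 6^{−1} = 11 (mod 13), so α_err = 5·11 = 55 ≡ 3 = α_4. Error position i = 4.
  Consistency check: S_2/S_1 = 2·8 = 16 ≡ 3 = α_err ✓ (single-error assumption holds).
Step 4: error magnitude e = S_0/v_4 = S_0·∏_{j≠4}(α_4 − α_j) = 6·7 = 42 ≡ 3 (mod 13).
Step 5: correct position 4: c_4 = r_4 − e = 2 − 3 ≡ 12 (mod 13). Hence c = [6, 7, 8, 12, 1].
  Check: interpolating c through the α_i gives m(x) = 2 + 12·x (degree < 2) with m(α_i) = c_i for every i, so c is indeed a codeword.


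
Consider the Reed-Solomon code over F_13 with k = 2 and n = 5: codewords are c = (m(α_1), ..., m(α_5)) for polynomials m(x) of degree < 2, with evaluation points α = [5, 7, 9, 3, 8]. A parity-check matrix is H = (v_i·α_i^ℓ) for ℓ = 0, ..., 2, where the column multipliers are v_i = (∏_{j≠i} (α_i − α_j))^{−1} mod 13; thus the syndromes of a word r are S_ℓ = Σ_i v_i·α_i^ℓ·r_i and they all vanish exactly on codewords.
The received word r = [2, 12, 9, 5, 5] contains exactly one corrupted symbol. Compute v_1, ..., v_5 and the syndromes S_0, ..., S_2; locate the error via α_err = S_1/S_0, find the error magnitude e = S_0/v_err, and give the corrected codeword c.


S = (6, 9, 7), error at position 5, error magnitude e = 1, c = [2, 12, 9, 5, 4].

Step 1: column multipliers v_i = (∏_{j≠i}(α_i − α_j))^{−1} mod 13.
  i = 1 (α = 5): (5−7)(5−9)(5−3)(5−8) = (−2)·(−4)·2·(−3) = −48 ≡ 4, so v_1 = 4^{−1} = 10 (mod 13).
  i = 2 (α = 7): (7−5)(7−9)(7−3)(7−8) = 2·(−2)·4·(−1) = 16 ≡ 3, so v_2 = 3^{−1} = 9 (mod 13).
  i = 3 (α = 9): (9−5)(9−7)(9−3)(9−8) = 4·2·6·1 = 48 ≡ 9, so v_3 = 9^{−1} = 3 (mod 13).
  i = 4 (α = 3): (3−5)(3−7)(3−9)(3−8) = (−2)·(−4)·(−6)·(−5) = 240 ≡ 6, so v_4 = 6^{−1} = 11 (mod 13).
  i = 5 (α = 8): (8−5)(8−7)(8−9)(8−3) = 3·1·(−1)·5 = −15 ≡ 11, so v_5 = 11^{−1} = 6 (mod 13).
  v = [10, 9, 3, 11, 6].
Step 2: syndromes of r = [2, 12, 9, 5, 5] (all sums mod 13).
  S_0 = Σ v_i r_i = 10·2 + 9·12 + 3·9 + 11·5 + 6·5 = 240 ≡ 6.
  S_1 = Σ v_i α_i r_i = 10·5·2 + 9·7·12 + 3·9·9 + 11·3·5 + 6·8·5 = 1504 ≡ 9.
  α_i^2 mod 13 = [12, 10, 3, 9, 12].
  S_2 = Σ v_i α_i^2 r_i = 10·12·2 + 9·10·12 + 3·3·9 + 11·9·5 + 6·12·5 = 2256 ≡ 7.
  S = (6, 9, 7) ≠ 0, so r is not a codeword (an error is present).
Step 3: locate the error. For a single error e at position i, S_ℓ = v_i·e·α_i^ℓ, so α_err = S_1/S_0.
  S_0^{−1} = 6^{−1} = 11 (mod 13), so α_err = 9·11 = 99 ≡ 8 = α_5. Error position i = 5.
  Consistency check: S_2/S_1 = 7·3 = 21 ≡ 8 = α_err ✓ (single-error assumption holds).
Step 4: error magnitude e = S_0/v_5 = S_0·∏_{j≠5}(α_5 − α_j) = 6·11 = 66 ≡ 1 (mod 13).
Step 5: correct position 5: c_5 = r_5 − e = 5 − 1 ≡ 4 (mod 13). Hence c = [2, 12, 9, 5, 4].
  Check: interpolating c through the α_i gives m(x) = 3 + 5·x (degree < 2) with m(α_i) = c_i for every i, so c is indeed a codeword.


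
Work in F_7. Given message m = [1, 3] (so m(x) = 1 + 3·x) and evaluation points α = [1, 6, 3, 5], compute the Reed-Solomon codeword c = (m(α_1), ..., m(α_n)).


c = [4, 5, 3, 2]

Message polynomial: m(x) = 1 + 3·x (mod 7).
For each evaluation point α_i, compute m(α_i) mod 7:
  α_1 = 1: Horner steps 3 → 4, so m(1) = 4.
  α_2 = 6: Horner steps 3 → 5, so m(6) = 5.
  α_3 = 3: Horner steps 3 → 3, so m(3) = 3.
  α_4 = 5: Horner steps 3 → 2, so m(5) = 2.
Codeword c = [4, 5, 3, 2] ∈ F_7^4.


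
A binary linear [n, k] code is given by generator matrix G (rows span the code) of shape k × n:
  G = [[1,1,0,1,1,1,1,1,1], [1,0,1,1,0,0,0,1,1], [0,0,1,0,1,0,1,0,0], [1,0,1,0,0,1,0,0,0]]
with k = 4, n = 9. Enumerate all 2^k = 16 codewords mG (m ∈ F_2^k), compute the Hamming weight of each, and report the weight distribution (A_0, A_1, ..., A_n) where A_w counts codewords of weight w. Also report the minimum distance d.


Weight distribution: A_0 = 1, A_2 = 1, A_3 = 3, A_4 = 4, A_5 = 2, A_6 = 1, A_7 = 3, A_8 = 1. Minimum distance d = 2.

Enumerate all 2^4 = 16 messages m ∈ F_2^4.
For each, compute codeword c = mG in F_2^9, then tally its weight.
  m = 0000 → c = 000000000, weight = 0.
  m = 1000 → c = 110111111, weight = 8.
  m = 0100 → c = 101100011, weight = 5.
  m = 1100 → c = 011011100, weight = 5.
  m = 0010 → c = 001010100, weight = 3.
  m = 1010 → c = 111101011, weight = 7.
  m = 0110 → c = 100110111, weight = 6.
  m = 1110 → c = 010001000, weight = 2.
  m = 0001 → c = 101001000, weight = 3.
  m = 1001 → c = 011110111, weight = 7.
  m = 0101 → c = 000101011, weight = 4.
  m = 1101 → c = 110010100, weight = 4.
  m = 0011 → c = 100011100, weight = 4.
  m = 1011 → c = 010100011, weight = 4.
  m = 0111 → c = 001111111, weight = 7.
  m = 1111 → c = 111000000, weight = 3.
Tally weights:
  weight 0: 1 codewords.
  weight 2: 1 codewords.
  weight 3: 3 codewords.
  weight 4: 4 codewords.
  weight 5: 2 codewords.
  weight 6: 1 codewords.
  weight 7: 3 codewords.
  weight 8: 1 codewords.
Minimum distance d = smallest w > 0 with A_w > 0 = 2.
Sanity: Σ A_w = 16 = 2^4 = 16 ✓.


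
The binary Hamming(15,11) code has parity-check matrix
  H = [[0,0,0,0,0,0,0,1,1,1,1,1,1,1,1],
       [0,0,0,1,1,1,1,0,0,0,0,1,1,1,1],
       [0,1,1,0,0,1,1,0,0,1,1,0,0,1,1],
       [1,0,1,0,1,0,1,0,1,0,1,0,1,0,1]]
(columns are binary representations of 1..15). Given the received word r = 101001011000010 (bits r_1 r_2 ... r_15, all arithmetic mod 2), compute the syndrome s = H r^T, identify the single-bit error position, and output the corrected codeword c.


s = (1, 0, 1, 1)^T, error position = 11, corrected codeword c = 101001011010010

Compute s = H r^T mod 2 one row at a time:
  s_1 = 1 + 1 + 0 + 0 + 0 + 0 + 1 + 0 = 3 ≡ 1 (mod 2).
  s_2 = 0 + 0 + 1 + 0 + 0 + 0 + 1 + 0 = 2 ≡ 0 (mod 2).
  s_3 = 0 + 1 + 1 + 0 + 0 + 0 + 1 + 0 = 3 ≡ 1 (mod 2).
  s_4 = 1 + 1 + 0 + 0 + 1 + 0 + 0 + 0 = 3 ≡ 1 (mod 2).
s = (1, 0, 1, 1)^T — this equals column 11 of H (binary 1011), so error is at position 11.
Correct: flip bit 11 of r = 101001011000010 to get c = 101001011010010.


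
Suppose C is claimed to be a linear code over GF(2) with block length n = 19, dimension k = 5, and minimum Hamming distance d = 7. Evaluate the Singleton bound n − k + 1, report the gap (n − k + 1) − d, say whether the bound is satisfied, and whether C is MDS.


Singleton RHS = n − k + 1 = 15, slack = 8, bound satisfied, not MDS.

Singleton bound: d ≤ n − k + 1.
Here n = 19, k = 5, so n − k + 1 = 15.
Given d = 7, check d ≤ 15: YES.
Slack = (n − k + 1) − d = 8.
The code is NOT MDS (slack = 8 > 0).
Description: the claimed parameters are [19, 5, 7]_2; such a code would be non-MDS.


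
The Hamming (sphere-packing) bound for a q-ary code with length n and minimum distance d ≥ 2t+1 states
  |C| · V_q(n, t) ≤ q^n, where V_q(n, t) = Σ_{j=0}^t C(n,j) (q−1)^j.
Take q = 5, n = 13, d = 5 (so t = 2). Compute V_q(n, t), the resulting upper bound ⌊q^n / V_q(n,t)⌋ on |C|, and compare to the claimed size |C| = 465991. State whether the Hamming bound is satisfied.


V_q(n, t) = 1301, q^n = 1220703125, Hamming bound = 938280, |C| = 465991 ≤ bound (satisfied).

Step 1: Compute V_q(n, t) = Σ_{j=0}^2 C(n, j) (q−1)^j.
  j = 0: C(13,0)·(4)^0 = 1·1 = 1.
  j = 1: C(13,1)·(4)^1 = 13·4 = 52.
  j = 2: C(13,2)·(4)^2 = 78·16 = 1248.
  V_q(n, t) = 1 + 52 + 1248 = 1301.
Step 2: q^n = 5^13 = 1220703125.
Step 3: Hamming bound ⌊q^n / V_q(n,t)⌋ = ⌊1220703125/1301⌋ = 938280.
Step 4: Compare |C| = 465991 to 938280: satisfied.
The claimed |C| lies below the Hamming bound.


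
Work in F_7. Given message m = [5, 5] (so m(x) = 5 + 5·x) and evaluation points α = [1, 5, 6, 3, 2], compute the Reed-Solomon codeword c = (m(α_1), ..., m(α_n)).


c = [3, 2, 0, 6, 1]

Message polynomial: m(x) = 5 + 5·x (mod 7).
For each evaluation point α_i, compute m(α_i) mod 7:
  α_1 = 1: Horner steps 5 → 3, so m(1) = 3.
  α_2 = 5: Horner steps 5 → 2, so m(5) = 2.
  α_3 = 6: Horner steps 5 → 0, so m(6) = 0.
  α_4 = 3: Horner steps 5 → 6, so m(3) = 6.
  α_5 = 2: Horner steps 5 → 1, so m(2) = 1.
Codeword c = [3, 2, 0, 6, 1] ∈ F_7^5.


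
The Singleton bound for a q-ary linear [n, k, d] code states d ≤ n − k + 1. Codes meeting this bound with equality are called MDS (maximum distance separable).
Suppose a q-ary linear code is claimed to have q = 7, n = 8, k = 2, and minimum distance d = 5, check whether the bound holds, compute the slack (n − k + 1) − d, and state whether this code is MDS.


Singleton RHS = n − k + 1 = 7, slack = 2, bound satisfied, not MDS.

Singleton bound: d ≤ n − k + 1.
Here n = 8, k = 2, so n − k + 1 = 7.
Given d = 5, check d ≤ 7: YES.
Slack = (n − k + 1) − d = 2.
The code is NOT MDS (slack = 2 > 0).
Description: the claimed parameters are [8, 2, 5]_7; such a code would be non-MDS.


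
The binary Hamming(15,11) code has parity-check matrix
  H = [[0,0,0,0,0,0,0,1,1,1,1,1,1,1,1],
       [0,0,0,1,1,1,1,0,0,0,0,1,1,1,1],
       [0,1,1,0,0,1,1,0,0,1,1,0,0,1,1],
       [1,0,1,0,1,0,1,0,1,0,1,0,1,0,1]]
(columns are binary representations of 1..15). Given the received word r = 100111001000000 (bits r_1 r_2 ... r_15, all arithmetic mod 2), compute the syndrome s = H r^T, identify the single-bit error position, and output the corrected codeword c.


s = (1, 1, 1, 1)^T, error position = 15, corrected codeword c = 100111001000001

Compute s = H r^T mod 2 one row at a time:
  s_1 = 0 + 1 + 0 + 0 + 0 + 0 + 0 + 0 = 1 ≡ 1 (mod 2).
  s_2 = 1 + 1 + 1 + 0 + 0 + 0 + 0 + 0 = 3 ≡ 1 (mod 2).
  s_3 = 0 + 0 + 1 + 0 + 0 + 0 + 0 + 0 = 1 ≡ 1 (mod 2).
  s_4 = 1 + 0 + 1 + 0 + 1 + 0 + 0 + 0 = 3 ≡ 1 (mod 2).
s = (1, 1, 1, 1)^T — this equals column 15 of H (binary 1111), so error is at position 15.
Correct: flip bit 15 of r = 100111001000000 to get c = 100111001000001.


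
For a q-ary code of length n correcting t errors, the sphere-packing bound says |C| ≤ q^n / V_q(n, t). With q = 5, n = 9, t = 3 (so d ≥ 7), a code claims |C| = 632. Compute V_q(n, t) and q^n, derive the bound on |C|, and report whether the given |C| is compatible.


V_q(n, t) = 5989, q^n = 1953125, Hamming bound = 326, |C| = 632 > bound (violated).

Step 1: Compute V_q(n, t) = Σ_{j=0}^3 C(n, j) (q−1)^j.
  j = 0: C(9,0)·(4)^0 = 1·1 = 1.
  j = 1: C(9,1)·(4)^1 = 9·4 = 36.
  j = 2: C(9,2)·(4)^2 = 36·16 = 576.
  j = 3: C(9,3)·(4)^3 = 84·64 = 5376.
  V_q(n, t) = 1 + 36 + 576 + 5376 = 5989.
Step 2: q^n = 5^9 = 1953125.
Step 3: Hamming bound ⌊q^n / V_q(n,t)⌋ = ⌊1953125/5989⌋ = 326.
Step 4: Compare |C| = 632 to 326: violated.
The claimed |C| lies above the Hamming bound, so no 5-ary code of length 9 with d ≥ 7 can have 632 codewords.


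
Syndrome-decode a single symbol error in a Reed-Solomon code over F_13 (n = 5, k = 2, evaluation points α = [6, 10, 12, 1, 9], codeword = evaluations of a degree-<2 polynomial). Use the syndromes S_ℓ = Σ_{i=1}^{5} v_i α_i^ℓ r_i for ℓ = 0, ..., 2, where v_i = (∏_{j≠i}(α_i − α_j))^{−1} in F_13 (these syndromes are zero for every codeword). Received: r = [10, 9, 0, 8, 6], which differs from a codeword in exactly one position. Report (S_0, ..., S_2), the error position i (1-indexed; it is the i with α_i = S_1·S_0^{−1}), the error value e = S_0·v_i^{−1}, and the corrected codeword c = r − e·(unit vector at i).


S = (4, 9, 4), error at position 3, error magnitude e = 11, c = [10, 9, 2, 8, 6].

Step 1: column multipliers v_i = (∏_{j≠i}(α_i − α_j))^{−1} mod 13.
  i = 1 (α = 6): (6−10)(6−12)(6−1)(6−9) = (−4)·(−6)·5·(−3) = −360 ≡ 4, so v_1 = 4^{−1} = 10 (mod 13).
  i = 2 (α = 10): (10−6)(10−12)(10−1)(10−9) = 4·(−2)·9·1 = −72 ≡ 6, so v_2 = 6^{−1} = 11 (mod 13).
  i = 3 (α = 12): (12−6)(12−10)(12−1)(12−9) = 6·2·11·3 = 396 ≡ 6, so v_3 = 6^{−1} = 11 (mod 13).
  i = 4 (α = 1): (1−6)(1−10)(1−12)(1−9) = (−5)·(−9)·(−11)·(−8) = 3960 ≡ 8, so v_4 = 8^{−1} = 5 (mod 13).
  i = 5 (α = 9): (9−6)(9−10)(9−12)(9−1) = 3·(−1)·(−3)·8 = 72 ≡ 7, so v_5 = 7^{−1} = 2 (mod 13).
  v = [10, 11, 11, 5, 2].
Step 2: syndromes of r = [10, 9, 0, 8, 6] (all sums mod 13).
  S_0 = Σ v_i r_i = 10·10 + 11·9 + 11·0 + 5·8 + 2·6 = 251 ≡ 4.
  S_1 = Σ v_i α_i r_i = 10·6·10 + 11·10·9 + 11·12·0 + 5·1·8 + 2·9·6 = 1738 ≡ 9.
  α_i^2 mod 13 = [10, 9, 1, 1, 3].
  S_2 = Σ v_i α_i^2 r_i = 10·10·10 + 11·9·9 + 11·1·0 + 5·1·8 + 2·3·6 = 1967 ≡ 4.
  S = (4, 9, 4) ≠ 0, so r is not a codeword (an error is present).
Step 3: locate the error. For a single error e at position i, S_ℓ = v_i·e·α_i^ℓ, so α_err = S_1/S_0.
  S_0^{−1} = 4^{−1} = 10 (mod 13), so α_err = 9·10 = 90 ≡ 12 = α_3. Error position i = 3.
  Consistency check: S_2/S_1 = 4·3 = 12 ≡ 12 = α_err ✓ (single-error assumption holds).
Step 4: error magnitude e = S_0/v_3 = S_0·∏_{j≠3}(α_3 − α_j) = 4·6 = 24 ≡ 11 (mod 13).
Step 5: correct position 3: c_3 = r_3 − e = 0 − 11 ≡ 2 (mod 13). Hence c = [10, 9, 2, 8, 6].
  Check: interpolating c through the α_i gives m(x) = 5 + 3·x (degree < 2) with m(α_i) = c_i for every i, so c is indeed a codeword.


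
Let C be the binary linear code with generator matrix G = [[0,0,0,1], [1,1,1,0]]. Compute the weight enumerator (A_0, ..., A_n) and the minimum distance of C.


Weight distribution: A_0 = 1, A_1 = 1, A_3 = 1, A_4 = 1. Minimum distance d = 1.

Enumerate all 2^2 = 4 messages m ∈ F_2^2.
For each, compute codeword c = mG in F_2^4, then tally its weight.
  m = 00 → c = 0000, weight = 0.
  m = 10 → c = 0001, weight = 1.
  m = 01 → c = 1110, weight = 3.
  m = 11 → c = 1111, weight = 4.
Tally weights:
  weight 0: 1 codewords.
  weight 1: 1 codewords.
  weight 3: 1 codewords.
  weight 4: 1 codewords.
Minimum distance d = smallest w > 0 with A_w > 0 = 1.
Sanity: Σ A_w = 4 = 2^2 = 4 ✓.


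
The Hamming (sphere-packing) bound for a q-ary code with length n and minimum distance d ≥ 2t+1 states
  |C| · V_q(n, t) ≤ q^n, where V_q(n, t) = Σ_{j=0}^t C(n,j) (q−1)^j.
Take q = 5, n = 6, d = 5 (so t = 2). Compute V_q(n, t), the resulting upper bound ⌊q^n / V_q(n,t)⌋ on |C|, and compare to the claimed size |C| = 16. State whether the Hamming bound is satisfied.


V_q(n, t) = 265, q^n = 15625, Hamming bound = 58, |C| = 16 ≤ bound (satisfied).

Step 1: Compute V_q(n, t) = Σ_{j=0}^2 C(n, j) (q−1)^j.
  j = 0: C(6,0)·(4)^0 = 1·1 = 1.
  j = 1: C(6,1)·(4)^1 = 6·4 = 24.
  j = 2: C(6,2)·(4)^2 = 15·16 = 240.
  V_q(n, t) = 1 + 24 + 240 = 265.
Step 2: q^n = 5^6 = 15625.
Step 3: Hamming bound ⌊q^n / V_q(n,t)⌋ = ⌊15625/265⌋ = 58.
Step 4: Compare |C| = 16 to 58: satisfied.
The claimed |C| lies below the Hamming bound.


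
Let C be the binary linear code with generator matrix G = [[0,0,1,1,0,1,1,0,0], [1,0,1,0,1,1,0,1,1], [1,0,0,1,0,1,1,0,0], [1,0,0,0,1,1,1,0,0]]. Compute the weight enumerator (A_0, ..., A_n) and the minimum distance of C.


Weight distribution: A_0 = 1, A_2 = 2, A_4 = 9, A_6 = 4. Minimum distance d = 2.

Enumerate all 2^4 = 16 messages m ∈ F_2^4.
For each, compute codeword c = mG in F_2^9, then tally its weight.
  m = 0000 → c = 000000000, weight = 0.
  m = 1000 → c = 001101100, weight = 4.
  m = 0100 → c = 101011011, weight = 6.
  m = 1100 → c = 100110111, weight = 6.
  m = 0010 → c = 100101100, weight = 4.
  m = 1010 → c = 101000000, weight = 2.
  m = 0110 → c = 001110111, weight = 6.
  m = 1110 → c = 000011011, weight = 4.
  m = 0001 → c = 100011100, weight = 4.
  m = 1001 → c = 101110000, weight = 4.
  m = 0101 → c = 001000111, weight = 4.
  m = 1101 → c = 000101011, weight = 4.
  m = 0011 → c = 000110000, weight = 2.
  m = 1011 → c = 001011100, weight = 4.
  m = 0111 → c = 101101011, weight = 6.
  m = 1111 → c = 100000111, weight = 4.
Tally weights:
  weight 0: 1 codewords.
  weight 2: 2 codewords.
  weight 4: 9 codewords.
  weight 6: 4 codewords.
Minimum distance d = smallest w > 0 with A_w > 0 = 2.
Sanity: Σ A_w = 16 = 2^4 = 16 ✓.
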